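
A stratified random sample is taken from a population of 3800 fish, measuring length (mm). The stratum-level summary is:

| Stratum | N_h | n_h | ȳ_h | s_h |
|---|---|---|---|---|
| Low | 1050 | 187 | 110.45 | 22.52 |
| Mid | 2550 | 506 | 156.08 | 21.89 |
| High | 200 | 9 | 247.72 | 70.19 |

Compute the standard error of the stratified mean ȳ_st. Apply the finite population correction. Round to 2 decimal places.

V̂(ȳ_st) = Σ W_h² (1 − n_h/N_h) s_h²/n_h, with W_h = N_h/N and N = 3800:
  stratum Low: (1050/3800)²·(1 − 187/1050)·22.52²/187 = 0.170188
  stratum Mid: (2550/3800)²·(1 − 506/2550)·21.89²/506 = 0.341818
  stratum High: (200/3800)²·(1 − 9/200)·70.19²/9 = 1.44812
V̂(ȳ_st) = 1.96012
SE(ȳ_st) = √1.96012 = 1.40004

SE(ȳ_st) ≈ 1.40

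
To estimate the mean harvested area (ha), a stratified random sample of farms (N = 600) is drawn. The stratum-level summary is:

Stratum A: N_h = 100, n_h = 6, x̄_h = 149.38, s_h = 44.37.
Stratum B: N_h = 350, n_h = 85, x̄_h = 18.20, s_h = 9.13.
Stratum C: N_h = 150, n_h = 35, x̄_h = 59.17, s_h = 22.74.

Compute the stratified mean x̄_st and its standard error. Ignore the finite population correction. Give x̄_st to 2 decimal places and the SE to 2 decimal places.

x̄_st ≈ 50.31, SE ≈ 3.22

x̄_st = Σ W_h x̄_h = (100·149.38 + 350·18.20 + 150·59.17)/600 = 50.30583
V̂(x̄_st) = Σ W_h² s_h²/n_h, with W_h = N_h/N and N = 600:
  stratum A: (100/600)²·44.37²/6 = 9.11434
  stratum B: (350/600)²·9.13²/85 = 0.3337
  stratum C: (150/600)²·22.74²/35 = 0.923406
V̂(x̄_st) = 10.3714
SE(x̄_st) = √10.3714 = 3.22047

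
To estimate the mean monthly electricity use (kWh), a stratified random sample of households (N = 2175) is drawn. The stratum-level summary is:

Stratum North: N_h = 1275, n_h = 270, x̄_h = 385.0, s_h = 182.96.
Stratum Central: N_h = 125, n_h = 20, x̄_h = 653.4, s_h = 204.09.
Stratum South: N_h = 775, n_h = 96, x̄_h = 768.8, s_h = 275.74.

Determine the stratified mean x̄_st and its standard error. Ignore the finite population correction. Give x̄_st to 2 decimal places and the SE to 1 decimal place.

x̄_st ≈ 537.18, SE ≈ 12.2

x̄_st = Σ W_h x̄_h = (1275·385.0 + 125·653.4 + 775·768.8)/2175 = 537.18161
V̂(x̄_st) = Σ W_h² s_h²/n_h, with W_h = N_h/N and N = 2175:
  stratum North: (1275/2175)²·182.96²/270 = 42.604
  stratum Central: (125/2175)²·204.09²/20 = 6.87884
  stratum South: (775/2175)²·275.74²/96 = 100.557
V̂(x̄_st) = 150.04
SE(x̄_st) = √150.04 = 12.2491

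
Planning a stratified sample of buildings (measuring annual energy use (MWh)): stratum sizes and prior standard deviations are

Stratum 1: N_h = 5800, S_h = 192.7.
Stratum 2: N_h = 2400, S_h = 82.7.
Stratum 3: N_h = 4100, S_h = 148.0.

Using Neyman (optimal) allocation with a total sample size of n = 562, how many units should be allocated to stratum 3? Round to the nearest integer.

Neyman allocation: n_h = n · N_h S_h / Σ N_i S_i, with n = 562.
  stratum 1: N_h·S_h = 5800·192.7 = 1117660.00
  stratum 2: N_h·S_h = 2400·82.7 = 198480.00
  stratum 3: N_h·S_h = 4100·148.0 = 606800.00
Σ N_h S_h = 1922940.00
n for stratum 3 = 562·606800.00/1922940.00 = 177.344 → 177

177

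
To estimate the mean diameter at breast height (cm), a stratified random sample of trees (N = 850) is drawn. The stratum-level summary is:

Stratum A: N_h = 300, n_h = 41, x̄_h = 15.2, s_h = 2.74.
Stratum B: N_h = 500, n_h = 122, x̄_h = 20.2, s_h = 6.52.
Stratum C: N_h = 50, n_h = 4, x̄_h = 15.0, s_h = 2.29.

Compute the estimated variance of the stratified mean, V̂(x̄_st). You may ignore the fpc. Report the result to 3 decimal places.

V̂(x̄_st) ≈ 0.148

V̂(x̄_st) = Σ W_h² s_h²/n_h, with W_h = N_h/N and N = 850:
  stratum A: (300/850)²·2.74²/41 = 0.0228098
  stratum B: (500/850)²·6.52²/122 = 0.12057
  stratum C: (50/850)²·2.29²/4 = 0.00453642
V̂(x̄_st) = 0.147916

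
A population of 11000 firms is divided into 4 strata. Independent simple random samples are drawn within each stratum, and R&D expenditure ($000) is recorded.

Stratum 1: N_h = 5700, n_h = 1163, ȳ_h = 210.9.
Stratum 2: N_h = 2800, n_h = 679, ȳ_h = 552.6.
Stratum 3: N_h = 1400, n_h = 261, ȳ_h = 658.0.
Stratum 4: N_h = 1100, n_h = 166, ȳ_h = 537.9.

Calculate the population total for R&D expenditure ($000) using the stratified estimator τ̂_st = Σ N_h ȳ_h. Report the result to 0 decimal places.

τ̂_st = Σ N_h ȳ_h = 5700·210.9 + 2800·552.6 + 1400·658.0 + 1100·537.9 = 4262300

τ̂_st ≈ 4262300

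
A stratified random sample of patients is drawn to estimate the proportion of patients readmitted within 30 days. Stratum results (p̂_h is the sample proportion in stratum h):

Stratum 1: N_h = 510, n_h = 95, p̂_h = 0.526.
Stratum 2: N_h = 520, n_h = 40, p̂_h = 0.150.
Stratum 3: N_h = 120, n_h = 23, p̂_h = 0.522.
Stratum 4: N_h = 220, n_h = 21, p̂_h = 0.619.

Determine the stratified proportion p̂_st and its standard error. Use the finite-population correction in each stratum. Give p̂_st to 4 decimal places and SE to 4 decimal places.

p̂_st ≈ 0.3979, SE ≈ 0.0329

N = 1370; stratum weights W_h = N_h/N.
p̂_st = Σ W_h p̂_h = (510·0.526 + 520·0.150 + 120·0.522 + 220·0.619)/1370 = 0.39787
V̂(p̂_st) = Σ W_h² (1 − n_h/N_h) p̂_h(1−p̂_h)/(n_h−1):
  stratum 1: (510/1370)²·(1 − 95/510)·0.526·0.474/94 = 0.000299098
  stratum 2: (520/1370)²·(1 − 40/520)·0.150·0.850/39 = 0.000434759
  stratum 3: (120/1370)²·(1 − 23/120)·0.522·0.478/22 = 7.03376e-05
  stratum 4: (220/1370)²·(1 − 21/220)·0.619·0.381/20 = 0.000275055
V̂(p̂_st) = 0.00107925; SE = √V̂ = 0.0328519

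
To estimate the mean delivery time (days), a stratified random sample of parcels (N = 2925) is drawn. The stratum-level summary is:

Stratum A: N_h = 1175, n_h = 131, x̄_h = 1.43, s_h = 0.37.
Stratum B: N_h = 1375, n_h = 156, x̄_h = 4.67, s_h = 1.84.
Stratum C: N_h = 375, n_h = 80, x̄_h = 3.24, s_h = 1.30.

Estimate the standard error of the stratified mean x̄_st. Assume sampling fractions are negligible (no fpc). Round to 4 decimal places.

V̂(x̄_st) = Σ W_h² s_h²/n_h, with W_h = N_h/N and N = 2925:
  stratum A: (1175/2925)²·0.37²/131 = 0.000168638
  stratum B: (1375/2925)²·1.84²/156 = 0.00479584
  stratum C: (375/2925)²·1.30²/80 = 0.000347222
V̂(x̄_st) = 0.0053117
SE(x̄_st) = √0.0053117 = 0.0728814

SE(x̄_st) ≈ 0.0729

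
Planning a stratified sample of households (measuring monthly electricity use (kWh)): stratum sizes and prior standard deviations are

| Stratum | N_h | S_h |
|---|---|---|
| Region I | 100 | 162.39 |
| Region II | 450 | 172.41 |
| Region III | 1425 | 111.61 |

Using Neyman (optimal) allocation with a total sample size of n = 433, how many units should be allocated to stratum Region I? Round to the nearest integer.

Neyman allocation: n_h = n · N_h S_h / Σ N_i S_i, with n = 433.
  stratum Region I: N_h·S_h = 100·162.39 = 16239.00
  stratum Region II: N_h·S_h = 450·172.41 = 77584.50
  stratum Region III: N_h·S_h = 1425·111.61 = 159044.25
Σ N_h S_h = 252867.75
n for stratum Region I = 433·16239.00/252867.75 = 27.807 → 28

28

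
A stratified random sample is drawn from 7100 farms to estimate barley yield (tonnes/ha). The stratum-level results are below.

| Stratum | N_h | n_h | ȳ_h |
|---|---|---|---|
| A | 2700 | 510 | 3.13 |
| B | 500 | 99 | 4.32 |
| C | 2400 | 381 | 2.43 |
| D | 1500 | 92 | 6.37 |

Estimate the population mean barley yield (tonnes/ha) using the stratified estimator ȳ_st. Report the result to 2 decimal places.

N = Σ N_h = 7100. Stratum weights W_h = N_h/N.
ȳ_st = (2700·3.13 + 500·4.32 + 2400·2.43 + 1500·6.37) / 7100 = 3.6617

ȳ_st ≈ 3.66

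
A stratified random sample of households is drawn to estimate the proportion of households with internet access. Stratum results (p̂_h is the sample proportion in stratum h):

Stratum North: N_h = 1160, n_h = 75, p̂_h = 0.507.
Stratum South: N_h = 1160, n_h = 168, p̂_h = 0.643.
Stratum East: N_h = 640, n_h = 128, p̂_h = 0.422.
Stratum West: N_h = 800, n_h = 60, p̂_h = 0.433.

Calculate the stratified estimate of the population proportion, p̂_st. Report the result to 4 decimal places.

p̂_st ≈ 0.5187

N = 3760; stratum weights W_h = N_h/N.
p̂_st = Σ W_h p̂_h = (1160·0.507 + 1160·0.643 + 640·0.422 + 800·0.433)/3760 = 0.51874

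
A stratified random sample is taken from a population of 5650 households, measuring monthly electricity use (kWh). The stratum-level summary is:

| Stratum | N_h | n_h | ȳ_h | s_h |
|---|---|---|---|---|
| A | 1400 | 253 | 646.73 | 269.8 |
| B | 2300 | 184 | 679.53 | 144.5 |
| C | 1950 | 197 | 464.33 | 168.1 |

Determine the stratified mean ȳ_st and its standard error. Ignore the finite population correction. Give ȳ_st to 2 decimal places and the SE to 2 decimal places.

ȳ_st ≈ 597.13, SE ≈ 7.32

ȳ_st = Σ W_h ȳ_h = (1400·646.73 + 2300·679.53 + 1950·464.33)/5650 = 597.13000
V̂(ȳ_st) = Σ W_h² s_h²/n_h, with W_h = N_h/N and N = 5650:
  stratum A: (1400/5650)²·269.8²/253 = 17.6654
  stratum B: (2300/5650)²·144.5²/184 = 18.8051
  stratum C: (1950/5650)²·168.1²/197 = 17.086
V̂(ȳ_st) = 53.5565
SE(ȳ_st) = √53.5565 = 7.31823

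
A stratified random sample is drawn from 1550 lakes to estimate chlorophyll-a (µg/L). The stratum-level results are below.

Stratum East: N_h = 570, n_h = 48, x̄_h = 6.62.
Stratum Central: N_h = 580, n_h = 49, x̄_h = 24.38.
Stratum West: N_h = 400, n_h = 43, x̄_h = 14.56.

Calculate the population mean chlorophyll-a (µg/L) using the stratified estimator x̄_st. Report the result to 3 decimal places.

x̄_st ≈ 15.315

N = Σ N_h = 1550. Stratum weights W_h = N_h/N.
x̄_st = (570·6.62 + 580·24.38 + 400·14.56) / 1550 = 15.31471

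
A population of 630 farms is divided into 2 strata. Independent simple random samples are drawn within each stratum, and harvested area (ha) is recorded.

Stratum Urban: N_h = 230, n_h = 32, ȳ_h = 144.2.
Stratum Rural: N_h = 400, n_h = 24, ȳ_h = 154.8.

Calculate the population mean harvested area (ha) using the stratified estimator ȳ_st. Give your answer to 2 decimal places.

N = Σ N_h = 630. Stratum weights W_h = N_h/N.
ȳ_st = (230·144.2 + 400·154.8) / 630 = 150.9302

ȳ_st ≈ 150.93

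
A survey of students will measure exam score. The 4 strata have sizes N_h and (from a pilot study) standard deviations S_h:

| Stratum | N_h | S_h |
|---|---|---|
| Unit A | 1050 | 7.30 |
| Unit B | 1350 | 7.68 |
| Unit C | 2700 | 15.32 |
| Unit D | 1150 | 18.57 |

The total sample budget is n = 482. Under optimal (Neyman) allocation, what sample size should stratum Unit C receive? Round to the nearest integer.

247

Neyman allocation: n_h = n · N_h S_h / Σ N_i S_i, with n = 482.
  stratum Unit A: N_h·S_h = 1050·7.30 = 7665.00
  stratum Unit B: N_h·S_h = 1350·7.68 = 10368.00
  stratum Unit C: N_h·S_h = 2700·15.32 = 41364.00
  stratum Unit D: N_h·S_h = 1150·18.57 = 21355.50
Σ N_h S_h = 80752.50
n for stratum Unit C = 482·41364.00/80752.50 = 246.896 → 247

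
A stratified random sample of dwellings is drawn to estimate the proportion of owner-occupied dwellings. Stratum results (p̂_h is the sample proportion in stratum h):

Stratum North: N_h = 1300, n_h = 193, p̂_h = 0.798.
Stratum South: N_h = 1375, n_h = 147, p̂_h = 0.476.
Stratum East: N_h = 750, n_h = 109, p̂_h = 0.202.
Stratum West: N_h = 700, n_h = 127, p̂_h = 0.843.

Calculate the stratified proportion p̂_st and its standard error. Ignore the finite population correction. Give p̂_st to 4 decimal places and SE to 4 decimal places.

p̂_st ≈ 0.5899, SE ≈ 0.0188

N = 4125; stratum weights W_h = N_h/N.
p̂_st = Σ W_h p̂_h = (1300·0.798 + 1375·0.476 + 750·0.202 + 700·0.843)/4125 = 0.58994
V̂(p̂_st) = Σ W_h² p̂_h(1−p̂_h)/(n_h−1):
  stratum North: (1300/4125)²·0.798·0.202/192 = 8.33857e-05
  stratum South: (1375/4125)²·0.476·0.524/146 = 0.00018982
  stratum East: (750/4125)²·0.202·0.798/108 = 4.93407e-05
  stratum West: (700/4125)²·0.843·0.157/126 = 3.02486e-05
V̂(p̂_st) = 0.000352795; SE = √V̂ = 0.0187828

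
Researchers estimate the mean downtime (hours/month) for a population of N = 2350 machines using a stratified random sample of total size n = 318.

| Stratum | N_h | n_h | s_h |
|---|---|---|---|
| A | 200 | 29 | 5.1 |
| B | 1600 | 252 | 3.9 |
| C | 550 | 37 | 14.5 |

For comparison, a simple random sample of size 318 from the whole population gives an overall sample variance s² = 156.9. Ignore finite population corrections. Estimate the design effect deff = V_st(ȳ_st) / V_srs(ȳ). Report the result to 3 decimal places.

deff ≈ 0.701

V̂(ȳ_st) = Σ W_h² s_h²/n_h, with W_h = N_h/N and N = 2350:
  stratum A: (200/2350)²·5.1²/29 = 0.00649631
  stratum B: (1600/2350)²·3.9²/252 = 0.027979
  stratum C: (550/2350)²·14.5²/37 = 0.31126
V_st = 0.345736
V_srs = s²/n = 156.9/318 = 0.493396
deff = V_st / V_srs = 0.345736/0.493396 = 0.7007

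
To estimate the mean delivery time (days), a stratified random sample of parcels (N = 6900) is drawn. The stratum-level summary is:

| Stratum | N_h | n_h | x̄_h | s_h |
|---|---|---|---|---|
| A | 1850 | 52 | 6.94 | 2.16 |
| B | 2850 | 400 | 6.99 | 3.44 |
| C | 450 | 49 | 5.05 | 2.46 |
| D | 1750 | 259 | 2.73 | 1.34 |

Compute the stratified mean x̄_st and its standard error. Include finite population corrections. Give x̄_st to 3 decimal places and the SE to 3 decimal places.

x̄_st = Σ W_h x̄_h = (1850·6.94 + 2850·6.99 + 450·5.05 + 1750·2.73)/6900 = 5.76964
V̂(x̄_st) = Σ W_h² (1 − n_h/N_h) s_h²/n_h, with W_h = N_h/N and N = 6900:
  stratum A: (1850/6900)²·(1 − 52/1850)·2.16²/52 = 0.00626855
  stratum B: (2850/6900)²·(1 − 400/2850)·3.44²/400 = 0.0043388
  stratum C: (450/6900)²·(1 − 49/450)·2.46²/49 = 0.000468094
  stratum D: (1750/6900)²·(1 − 259/1750)·1.34²/259 = 0.000379951
V̂(x̄_st) = 0.0114554
SE(x̄_st) = √0.0114554 = 0.10703

x̄_st ≈ 5.770, SE ≈ 0.107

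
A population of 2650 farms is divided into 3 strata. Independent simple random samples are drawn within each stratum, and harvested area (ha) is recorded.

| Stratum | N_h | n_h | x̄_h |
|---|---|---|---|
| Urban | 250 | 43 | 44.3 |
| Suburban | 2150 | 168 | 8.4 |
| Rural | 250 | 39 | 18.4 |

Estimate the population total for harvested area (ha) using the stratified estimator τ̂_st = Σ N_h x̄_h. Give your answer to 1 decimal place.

τ̂_st ≈ 33735.0

τ̂_st = Σ N_h x̄_h = 250·44.3 + 2150·8.4 + 250·18.4 = 33735.0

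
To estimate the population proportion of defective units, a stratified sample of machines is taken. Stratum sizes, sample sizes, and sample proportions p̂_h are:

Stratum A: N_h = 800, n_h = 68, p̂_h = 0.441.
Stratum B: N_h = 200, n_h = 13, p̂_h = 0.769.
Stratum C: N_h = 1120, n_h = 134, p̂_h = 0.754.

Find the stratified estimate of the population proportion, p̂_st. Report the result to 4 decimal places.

p̂_st ≈ 0.6373

N = 2120; stratum weights W_h = N_h/N.
p̂_st = Σ W_h p̂_h = (800·0.441 + 200·0.769 + 1120·0.754)/2120 = 0.63730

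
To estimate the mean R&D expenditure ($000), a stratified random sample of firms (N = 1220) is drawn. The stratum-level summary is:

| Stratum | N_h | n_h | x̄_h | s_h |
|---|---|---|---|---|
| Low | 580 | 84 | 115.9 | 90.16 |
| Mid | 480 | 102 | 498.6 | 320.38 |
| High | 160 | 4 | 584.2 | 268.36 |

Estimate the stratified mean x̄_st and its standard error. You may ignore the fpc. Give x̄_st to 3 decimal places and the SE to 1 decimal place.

x̄_st ≈ 327.887, SE ≈ 22.1

x̄_st = Σ W_h x̄_h = (580·115.9 + 480·498.6 + 160·584.2)/1220 = 327.88689
V̂(x̄_st) = Σ W_h² s_h²/n_h, with W_h = N_h/N and N = 1220:
  stratum Low: (580/1220)²·90.16²/84 = 21.8718
  stratum Mid: (480/1220)²·320.38²/102 = 155.773
  stratum High: (160/1220)²·268.36²/4 = 309.668
V̂(x̄_st) = 487.313
SE(x̄_st) = √487.313 = 22.0752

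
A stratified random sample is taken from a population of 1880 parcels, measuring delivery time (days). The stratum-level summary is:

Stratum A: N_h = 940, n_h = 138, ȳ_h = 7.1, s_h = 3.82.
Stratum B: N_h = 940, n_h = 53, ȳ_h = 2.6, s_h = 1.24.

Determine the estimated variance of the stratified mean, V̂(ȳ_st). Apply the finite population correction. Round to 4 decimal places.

V̂(ȳ_st) ≈ 0.0294

V̂(ȳ_st) = Σ W_h² (1 − n_h/N_h) s_h²/n_h, with W_h = N_h/N and N = 1880:
  stratum A: (940/1880)²·(1 − 138/940)·3.82²/138 = 0.0225545
  stratum B: (940/1880)²·(1 − 53/940)·1.24²/53 = 0.00684389
V̂(ȳ_st) = 0.0293984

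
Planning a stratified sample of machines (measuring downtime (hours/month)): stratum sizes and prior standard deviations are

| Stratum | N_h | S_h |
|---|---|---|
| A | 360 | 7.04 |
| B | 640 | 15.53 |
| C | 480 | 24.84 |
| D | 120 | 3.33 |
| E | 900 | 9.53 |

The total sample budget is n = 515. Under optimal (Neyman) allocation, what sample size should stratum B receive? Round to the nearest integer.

153

Neyman allocation: n_h = n · N_h S_h / Σ N_i S_i, with n = 515.
  stratum A: N_h·S_h = 360·7.04 = 2534.40
  stratum B: N_h·S_h = 640·15.53 = 9939.20
  stratum C: N_h·S_h = 480·24.84 = 11923.20
  stratum D: N_h·S_h = 120·3.33 = 399.60
  stratum E: N_h·S_h = 900·9.53 = 8577.00
Σ N_h S_h = 33373.40
n for stratum B = 515·9939.20/33373.40 = 153.376 → 153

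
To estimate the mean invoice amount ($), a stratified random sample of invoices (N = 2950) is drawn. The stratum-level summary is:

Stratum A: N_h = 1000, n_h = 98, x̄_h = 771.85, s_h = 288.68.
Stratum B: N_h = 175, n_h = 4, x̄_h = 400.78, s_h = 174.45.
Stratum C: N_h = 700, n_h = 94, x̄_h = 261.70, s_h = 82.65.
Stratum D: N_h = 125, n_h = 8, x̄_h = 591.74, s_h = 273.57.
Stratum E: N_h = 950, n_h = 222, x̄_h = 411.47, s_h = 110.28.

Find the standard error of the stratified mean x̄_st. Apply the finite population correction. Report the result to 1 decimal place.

SE(x̄_st) ≈ 11.7

V̂(x̄_st) = Σ W_h² (1 − n_h/N_h) s_h²/n_h, with W_h = N_h/N and N = 2950:
  stratum A: (1000/2950)²·(1 − 98/1000)·288.68²/98 = 88.1393
  stratum B: (175/2950)²·(1 − 4/175)·174.45²/4 = 26.1621
  stratum C: (700/2950)²·(1 − 94/700)·82.65²/94 = 3.54229
  stratum D: (125/2950)²·(1 − 8/125)·273.57²/8 = 15.7217
  stratum E: (950/2950)²·(1 − 222/950)·110.28²/222 = 4.35363
V̂(x̄_st) = 137.919
SE(x̄_st) = √137.919 = 11.7439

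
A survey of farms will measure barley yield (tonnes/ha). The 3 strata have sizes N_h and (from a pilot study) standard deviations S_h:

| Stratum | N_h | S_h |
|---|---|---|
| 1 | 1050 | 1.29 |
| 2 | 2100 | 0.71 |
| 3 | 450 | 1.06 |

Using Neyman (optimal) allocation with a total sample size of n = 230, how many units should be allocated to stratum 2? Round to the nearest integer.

103

Neyman allocation: n_h = n · N_h S_h / Σ N_i S_i, with n = 230.
  stratum 1: N_h·S_h = 1050·1.29 = 1354.50
  stratum 2: N_h·S_h = 2100·0.71 = 1491.00
  stratum 3: N_h·S_h = 450·1.06 = 477.00
Σ N_h S_h = 3322.50
n for stratum 2 = 230·1491.00/3322.50 = 103.214 → 103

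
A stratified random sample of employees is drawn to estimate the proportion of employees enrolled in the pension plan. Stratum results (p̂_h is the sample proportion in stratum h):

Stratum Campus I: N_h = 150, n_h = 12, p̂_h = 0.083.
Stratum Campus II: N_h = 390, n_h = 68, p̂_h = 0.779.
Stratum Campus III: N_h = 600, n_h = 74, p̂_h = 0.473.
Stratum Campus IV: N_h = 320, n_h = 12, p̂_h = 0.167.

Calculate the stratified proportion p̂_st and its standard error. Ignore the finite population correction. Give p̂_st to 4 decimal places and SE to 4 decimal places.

p̂_st ≈ 0.4476, SE ≈ 0.0380

N = 1460; stratum weights W_h = N_h/N.
p̂_st = Σ W_h p̂_h = (150·0.083 + 390·0.779 + 600·0.473 + 320·0.167)/1460 = 0.44760
V̂(p̂_st) = Σ W_h² p̂_h(1−p̂_h)/(n_h−1):
  stratum Campus I: (150/1460)²·0.083·0.917/11 = 7.30351e-05
  stratum Campus II: (390/1460)²·0.779·0.221/67 = 0.000183349
  stratum Campus III: (600/1460)²·0.473·0.527/73 = 0.000576694
  stratum Campus IV: (320/1460)²·0.167·0.833/11 = 0.000607523
V̂(p̂_st) = 0.0014406; SE = √V̂ = 0.0379553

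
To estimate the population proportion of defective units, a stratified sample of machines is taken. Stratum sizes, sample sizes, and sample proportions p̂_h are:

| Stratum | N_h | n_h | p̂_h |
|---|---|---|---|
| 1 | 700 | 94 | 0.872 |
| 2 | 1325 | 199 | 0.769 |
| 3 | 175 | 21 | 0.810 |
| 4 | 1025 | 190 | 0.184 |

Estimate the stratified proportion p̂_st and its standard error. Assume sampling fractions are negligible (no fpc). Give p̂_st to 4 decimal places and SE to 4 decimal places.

p̂_st ≈ 0.6077, SE ≈ 0.0176

N = 3225; stratum weights W_h = N_h/N.
p̂_st = Σ W_h p̂_h = (700·0.872 + 1325·0.769 + 175·0.810 + 1025·0.184)/3225 = 0.60765
V̂(p̂_st) = Σ W_h² p̂_h(1−p̂_h)/(n_h−1):
  stratum 1: (700/3225)²·0.872·0.128/93 = 5.65432e-05
  stratum 2: (1325/3225)²·0.769·0.231/198 = 0.000151442
  stratum 3: (175/3225)²·0.810·0.190/20 = 2.26582e-05
  stratum 4: (1025/3225)²·0.184·0.816/189 = 8.0248e-05
V̂(p̂_st) = 0.000310891; SE = √V̂ = 0.0176321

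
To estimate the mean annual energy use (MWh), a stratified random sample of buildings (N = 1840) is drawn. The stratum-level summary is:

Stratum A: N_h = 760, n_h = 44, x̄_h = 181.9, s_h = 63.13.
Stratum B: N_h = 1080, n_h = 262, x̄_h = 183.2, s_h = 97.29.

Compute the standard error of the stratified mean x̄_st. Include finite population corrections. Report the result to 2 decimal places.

SE(x̄_st) ≈ 4.90

V̂(x̄_st) = Σ W_h² (1 − n_h/N_h) s_h²/n_h, with W_h = N_h/N and N = 1840:
  stratum A: (760/1840)²·(1 − 44/760)·63.13²/44 = 14.5583
  stratum B: (1080/1840)²·(1 − 262/1080)·97.29²/262 = 9.42707
V̂(x̄_st) = 23.9853
SE(x̄_st) = √23.9853 = 4.89748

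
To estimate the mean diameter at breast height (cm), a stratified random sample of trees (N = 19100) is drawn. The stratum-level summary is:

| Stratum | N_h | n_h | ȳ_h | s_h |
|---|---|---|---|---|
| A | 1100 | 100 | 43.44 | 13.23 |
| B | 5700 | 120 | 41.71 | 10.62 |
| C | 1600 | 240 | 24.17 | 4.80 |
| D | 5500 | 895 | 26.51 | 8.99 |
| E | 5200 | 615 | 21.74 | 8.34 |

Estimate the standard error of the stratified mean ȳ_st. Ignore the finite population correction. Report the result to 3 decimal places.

V̂(ȳ_st) = Σ W_h² s_h²/n_h, with W_h = N_h/N and N = 19100:
  stratum A: (1100/19100)²·13.23²/100 = 0.00580548
  stratum B: (5700/19100)²·10.62²/120 = 0.0837049
  stratum C: (1600/19100)²·4.80²/240 = 0.000673666
  stratum D: (5500/19100)²·8.99²/895 = 0.00748781
  stratum E: (5200/19100)²·8.34²/615 = 0.00838295
V̂(ȳ_st) = 0.106055
SE(ȳ_st) = √0.106055 = 0.325661

SE(ȳ_st) ≈ 0.326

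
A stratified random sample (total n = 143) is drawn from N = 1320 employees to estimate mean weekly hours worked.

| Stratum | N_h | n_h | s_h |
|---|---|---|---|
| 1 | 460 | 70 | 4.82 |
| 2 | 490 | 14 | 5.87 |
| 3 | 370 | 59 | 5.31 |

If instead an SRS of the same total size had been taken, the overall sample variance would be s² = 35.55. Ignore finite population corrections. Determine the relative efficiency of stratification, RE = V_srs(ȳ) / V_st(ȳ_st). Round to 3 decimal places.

V̂(ȳ_st) = Σ W_h² s_h²/n_h, with W_h = N_h/N and N = 1320:
  stratum 1: (460/1320)²·4.82²/70 = 0.0403055
  stratum 2: (490/1320)²·5.87²/14 = 0.339151
  stratum 3: (370/1320)²·5.31²/59 = 0.0375485
V_st = 0.417004
V_srs = s²/n = 35.55/143 = 0.248601
Relative efficiency = V_srs / V_st = 0.248601/0.417004 = 0.5962

RE ≈ 0.596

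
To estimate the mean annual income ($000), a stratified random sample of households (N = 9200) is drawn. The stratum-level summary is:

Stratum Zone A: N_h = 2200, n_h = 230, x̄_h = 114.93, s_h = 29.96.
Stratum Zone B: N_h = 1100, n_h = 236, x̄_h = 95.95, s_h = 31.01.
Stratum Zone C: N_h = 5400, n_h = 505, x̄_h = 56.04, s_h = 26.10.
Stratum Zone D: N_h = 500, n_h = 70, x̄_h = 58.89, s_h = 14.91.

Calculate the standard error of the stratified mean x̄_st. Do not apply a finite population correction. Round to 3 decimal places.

V̂(x̄_st) = Σ W_h² s_h²/n_h, with W_h = N_h/N and N = 9200:
  stratum Zone A: (2200/9200)²·29.96²/230 = 0.223165
  stratum Zone B: (1100/9200)²·31.01²/236 = 0.0582507
  stratum Zone C: (5400/9200)²·26.10²/505 = 0.464731
  stratum Zone D: (500/9200)²·14.91²/70 = 0.00938041
V̂(x̄_st) = 0.755527
SE(x̄_st) = √0.755527 = 0.86921

SE(x̄_st) ≈ 0.869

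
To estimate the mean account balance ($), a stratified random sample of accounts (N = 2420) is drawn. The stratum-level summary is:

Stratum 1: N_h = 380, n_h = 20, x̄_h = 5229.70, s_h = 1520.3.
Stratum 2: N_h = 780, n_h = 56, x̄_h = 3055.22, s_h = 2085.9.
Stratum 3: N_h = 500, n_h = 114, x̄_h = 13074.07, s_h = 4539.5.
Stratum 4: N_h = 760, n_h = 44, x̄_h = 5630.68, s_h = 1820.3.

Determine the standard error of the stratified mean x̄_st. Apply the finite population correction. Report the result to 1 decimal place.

V̂(x̄_st) = Σ W_h² (1 − n_h/N_h) s_h²/n_h, with W_h = N_h/N and N = 2420:
  stratum 1: (380/2420)²·(1 − 20/380)·1520.3²/20 = 2699.5
  stratum 2: (780/2420)²·(1 − 56/780)·2085.9²/56 = 7492.06
  stratum 3: (500/2420)²·(1 − 114/500)·4539.5²/114 = 5957.14
  stratum 4: (760/2420)²·(1 − 44/760)·1820.3²/44 = 6997.28
V̂(x̄_st) = 23146
SE(x̄_st) = √23146 = 152.138

SE(x̄_st) ≈ 152.1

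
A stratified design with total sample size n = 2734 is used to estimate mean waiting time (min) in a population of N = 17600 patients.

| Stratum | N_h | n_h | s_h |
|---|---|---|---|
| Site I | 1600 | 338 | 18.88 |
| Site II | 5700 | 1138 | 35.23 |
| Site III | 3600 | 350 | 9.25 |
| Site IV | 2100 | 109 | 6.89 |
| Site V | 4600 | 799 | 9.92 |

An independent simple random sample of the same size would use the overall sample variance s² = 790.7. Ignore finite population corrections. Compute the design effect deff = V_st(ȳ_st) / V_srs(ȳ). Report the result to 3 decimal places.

V̂(ȳ_st) = Σ W_h² s_h²/n_h, with W_h = N_h/N and N = 17600:
  stratum Site I: (1600/17600)²·18.88²/338 = 0.00871569
  stratum Site II: (5700/17600)²·35.23²/1138 = 0.114395
  stratum Site III: (3600/17600)²·9.25²/350 = 0.0102281
  stratum Site IV: (2100/17600)²·6.89²/109 = 0.00620048
  stratum Site V: (4600/17600)²·9.92²/799 = 0.00841331
V_st = 0.147953
V_srs = s²/n = 790.7/2734 = 0.28921
deff = V_st / V_srs = 0.147953/0.28921 = 0.5116

deff ≈ 0.512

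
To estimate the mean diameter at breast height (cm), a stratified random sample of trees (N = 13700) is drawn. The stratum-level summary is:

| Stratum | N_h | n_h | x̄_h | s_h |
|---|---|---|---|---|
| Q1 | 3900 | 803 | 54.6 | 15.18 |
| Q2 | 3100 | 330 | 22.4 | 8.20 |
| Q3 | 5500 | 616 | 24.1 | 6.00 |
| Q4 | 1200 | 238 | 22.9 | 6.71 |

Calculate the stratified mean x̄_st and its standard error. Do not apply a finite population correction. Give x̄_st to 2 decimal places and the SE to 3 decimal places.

x̄_st ≈ 32.29, SE ≈ 0.211

x̄_st = Σ W_h x̄_h = (3900·54.6 + 3100·22.4 + 5500·24.1 + 1200·22.9)/13700 = 32.29270
V̂(x̄_st) = Σ W_h² s_h²/n_h, with W_h = N_h/N and N = 13700:
  stratum Q1: (3900/13700)²·15.18²/803 = 0.023255
  stratum Q2: (3100/13700)²·8.20²/330 = 0.0104327
  stratum Q3: (5500/13700)²·6.00²/616 = 0.00941903
  stratum Q4: (1200/13700)²·6.71²/238 = 0.00145141
V̂(x̄_st) = 0.0445581
SE(x̄_st) = √0.0445581 = 0.211088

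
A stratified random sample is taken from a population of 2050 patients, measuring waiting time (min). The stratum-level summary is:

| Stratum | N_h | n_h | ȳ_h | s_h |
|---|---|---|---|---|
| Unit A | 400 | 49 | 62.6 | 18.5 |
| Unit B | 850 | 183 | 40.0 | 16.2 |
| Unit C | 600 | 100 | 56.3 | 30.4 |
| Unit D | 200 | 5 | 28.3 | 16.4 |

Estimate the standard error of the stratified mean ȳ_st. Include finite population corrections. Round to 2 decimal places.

V̂(ȳ_st) = Σ W_h² (1 − n_h/N_h) s_h²/n_h, with W_h = N_h/N and N = 2050:
  stratum Unit A: (400/2050)²·(1 − 49/400)·18.5²/49 = 0.233349
  stratum Unit B: (850/2050)²·(1 − 183/850)·16.2²/183 = 0.193471
  stratum Unit C: (600/2050)²·(1 − 100/600)·30.4²/100 = 0.659722
  stratum Unit D: (200/2050)²·(1 − 5/200)·16.4²/5 = 0.4992
V̂(ȳ_st) = 1.58574
SE(ȳ_st) = √1.58574 = 1.25926

SE(ȳ_st) ≈ 1.26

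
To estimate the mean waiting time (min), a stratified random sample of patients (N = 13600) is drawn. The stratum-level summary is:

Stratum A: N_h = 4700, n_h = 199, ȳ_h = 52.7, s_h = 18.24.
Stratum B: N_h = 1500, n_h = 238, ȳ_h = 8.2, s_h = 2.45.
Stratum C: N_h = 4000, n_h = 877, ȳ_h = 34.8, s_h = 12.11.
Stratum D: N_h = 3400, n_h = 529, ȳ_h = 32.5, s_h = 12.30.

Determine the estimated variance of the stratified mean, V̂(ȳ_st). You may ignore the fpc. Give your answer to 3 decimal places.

V̂(ȳ_st) ≈ 0.232

V̂(ȳ_st) = Σ W_h² s_h²/n_h, with W_h = N_h/N and N = 13600:
  stratum A: (4700/13600)²·18.24²/199 = 0.199671
  stratum B: (1500/13600)²·2.45²/238 = 0.000306803
  stratum C: (4000/13600)²·12.11²/877 = 0.0144654
  stratum D: (3400/13600)²·12.30²/529 = 0.0178745
V̂(ȳ_st) = 0.232318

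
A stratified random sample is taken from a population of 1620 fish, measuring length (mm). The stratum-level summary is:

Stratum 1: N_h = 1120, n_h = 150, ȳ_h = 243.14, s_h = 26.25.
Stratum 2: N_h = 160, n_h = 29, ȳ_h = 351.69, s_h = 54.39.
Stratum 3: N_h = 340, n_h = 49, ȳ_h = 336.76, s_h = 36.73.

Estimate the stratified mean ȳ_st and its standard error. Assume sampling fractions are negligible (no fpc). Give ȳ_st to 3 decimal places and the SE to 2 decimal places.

ȳ_st ≈ 273.510, SE ≈ 2.10

ȳ_st = Σ W_h ȳ_h = (1120·243.14 + 160·351.69 + 340·336.76)/1620 = 273.50963
V̂(ȳ_st) = Σ W_h² s_h²/n_h, with W_h = N_h/N and N = 1620:
  stratum 1: (1120/1620)²·26.25²/150 = 2.1957
  stratum 2: (160/1620)²·54.39²/29 = 0.995062
  stratum 3: (340/1620)²·36.73²/49 = 1.21276
V̂(ȳ_st) = 4.40352
SE(ȳ_st) = √4.40352 = 2.09846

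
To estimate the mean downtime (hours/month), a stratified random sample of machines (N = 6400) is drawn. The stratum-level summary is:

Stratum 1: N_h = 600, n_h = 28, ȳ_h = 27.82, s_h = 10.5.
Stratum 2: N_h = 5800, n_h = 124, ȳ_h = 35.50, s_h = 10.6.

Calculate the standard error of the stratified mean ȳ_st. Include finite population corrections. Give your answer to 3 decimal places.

V̂(ȳ_st) = Σ W_h² (1 − n_h/N_h) s_h²/n_h, with W_h = N_h/N and N = 6400:
  stratum 1: (600/6400)²·(1 − 28/600)·10.5²/28 = 0.0329919
  stratum 2: (5800/6400)²·(1 − 124/5800)·10.6²/124 = 0.728284
V̂(ȳ_st) = 0.761275
SE(ȳ_st) = √0.761275 = 0.872511

SE(ȳ_st) ≈ 0.873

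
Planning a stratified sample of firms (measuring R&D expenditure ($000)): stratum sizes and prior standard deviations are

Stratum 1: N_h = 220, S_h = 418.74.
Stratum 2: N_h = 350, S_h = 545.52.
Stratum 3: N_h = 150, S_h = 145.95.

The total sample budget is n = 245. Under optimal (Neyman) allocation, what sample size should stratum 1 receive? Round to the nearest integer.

74

Neyman allocation: n_h = n · N_h S_h / Σ N_i S_i, with n = 245.
  stratum 1: N_h·S_h = 220·418.74 = 92122.80
  stratum 2: N_h·S_h = 350·545.52 = 190932.00
  stratum 3: N_h·S_h = 150·145.95 = 21892.50
Σ N_h S_h = 304947.30
n for stratum 1 = 245·92122.80/304947.30 = 74.013 → 74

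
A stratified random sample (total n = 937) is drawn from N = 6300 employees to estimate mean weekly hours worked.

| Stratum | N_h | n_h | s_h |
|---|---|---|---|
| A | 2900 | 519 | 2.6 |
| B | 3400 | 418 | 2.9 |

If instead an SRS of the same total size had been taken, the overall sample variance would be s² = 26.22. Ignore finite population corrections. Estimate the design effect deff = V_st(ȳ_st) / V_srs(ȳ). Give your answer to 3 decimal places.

deff ≈ 0.308

V̂(ȳ_st) = Σ W_h² s_h²/n_h, with W_h = N_h/N and N = 6300:
  stratum A: (2900/6300)²·2.6²/519 = 0.00275991
  stratum B: (3400/6300)²·2.9²/418 = 0.00585998
V_st = 0.00861989
V_srs = s²/n = 26.22/937 = 0.0279829
deff = V_st / V_srs = 0.00861989/0.0279829 = 0.3080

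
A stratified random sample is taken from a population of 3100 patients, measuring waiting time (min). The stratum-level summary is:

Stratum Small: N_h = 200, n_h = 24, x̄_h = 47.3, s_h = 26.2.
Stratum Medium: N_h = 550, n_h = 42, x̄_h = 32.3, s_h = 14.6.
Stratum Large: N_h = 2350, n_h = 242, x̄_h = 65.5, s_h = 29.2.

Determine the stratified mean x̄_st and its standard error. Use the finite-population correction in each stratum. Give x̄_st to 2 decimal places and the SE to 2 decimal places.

x̄_st ≈ 58.44, SE ≈ 1.44

x̄_st = Σ W_h x̄_h = (200·47.3 + 550·32.3 + 2350·65.5)/3100 = 58.43548
V̂(x̄_st) = Σ W_h² (1 − n_h/N_h) s_h²/n_h, with W_h = N_h/N and N = 3100:
  stratum Small: (200/3100)²·(1 − 24/200)·26.2²/24 = 0.104764
  stratum Medium: (550/3100)²·(1 − 42/550)·14.6²/42 = 0.147557
  stratum Large: (2350/3100)²·(1 − 242/2350)·29.2²/242 = 1.81621
V̂(x̄_st) = 2.06853
SE(x̄_st) = √2.06853 = 1.43824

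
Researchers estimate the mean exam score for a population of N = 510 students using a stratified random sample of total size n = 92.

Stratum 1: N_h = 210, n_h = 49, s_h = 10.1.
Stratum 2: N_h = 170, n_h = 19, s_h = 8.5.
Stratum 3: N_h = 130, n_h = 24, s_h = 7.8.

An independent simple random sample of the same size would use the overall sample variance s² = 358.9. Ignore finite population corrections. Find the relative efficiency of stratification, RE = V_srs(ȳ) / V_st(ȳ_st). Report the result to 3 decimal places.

RE ≈ 4.149

V̂(ȳ_st) = Σ W_h² s_h²/n_h, with W_h = N_h/N and N = 510:
  stratum 1: (210/510)²·10.1²/49 = 0.352976
  stratum 2: (170/510)²·8.5²/19 = 0.422515
  stratum 3: (130/510)²·7.8²/24 = 0.164712
V_st = 0.940202
V_srs = s²/n = 358.9/92 = 3.90109
Relative efficiency = V_srs / V_st = 3.90109/0.940202 = 4.1492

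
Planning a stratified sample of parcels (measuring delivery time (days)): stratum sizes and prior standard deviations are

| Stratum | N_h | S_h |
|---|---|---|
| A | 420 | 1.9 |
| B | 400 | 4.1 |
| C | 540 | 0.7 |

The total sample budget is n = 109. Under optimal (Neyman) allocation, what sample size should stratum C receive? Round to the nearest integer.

15

Neyman allocation: n_h = n · N_h S_h / Σ N_i S_i, with n = 109.
  stratum A: N_h·S_h = 420·1.9 = 798.00
  stratum B: N_h·S_h = 400·4.1 = 1640.00
  stratum C: N_h·S_h = 540·0.7 = 378.00
Σ N_h S_h = 2816.00
n for stratum C = 109·378.00/2816.00 = 14.631 → 15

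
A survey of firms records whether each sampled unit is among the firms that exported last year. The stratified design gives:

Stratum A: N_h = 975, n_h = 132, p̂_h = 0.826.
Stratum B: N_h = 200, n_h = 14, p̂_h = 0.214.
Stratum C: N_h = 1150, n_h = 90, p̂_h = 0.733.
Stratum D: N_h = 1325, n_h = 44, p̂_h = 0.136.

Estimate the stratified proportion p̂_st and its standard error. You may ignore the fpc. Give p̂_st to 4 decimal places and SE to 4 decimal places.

p̂_st ≈ 0.5127, SE ≈ 0.0264

N = 3650; stratum weights W_h = N_h/N.
p̂_st = Σ W_h p̂_h = (975·0.826 + 200·0.214 + 1150·0.733 + 1325·0.136)/3650 = 0.51268
V̂(p̂_st) = Σ W_h² p̂_h(1−p̂_h)/(n_h−1):
  stratum A: (975/3650)²·0.826·0.174/131 = 7.82855e-05
  stratum B: (200/3650)²·0.214·0.786/13 = 3.88479e-05
  stratum C: (1150/3650)²·0.733·0.267/89 = 0.000218291
  stratum D: (1325/3650)²·0.136·0.864/43 = 0.000360106
V̂(p̂_st) = 0.00069553; SE = √V̂ = 0.0263729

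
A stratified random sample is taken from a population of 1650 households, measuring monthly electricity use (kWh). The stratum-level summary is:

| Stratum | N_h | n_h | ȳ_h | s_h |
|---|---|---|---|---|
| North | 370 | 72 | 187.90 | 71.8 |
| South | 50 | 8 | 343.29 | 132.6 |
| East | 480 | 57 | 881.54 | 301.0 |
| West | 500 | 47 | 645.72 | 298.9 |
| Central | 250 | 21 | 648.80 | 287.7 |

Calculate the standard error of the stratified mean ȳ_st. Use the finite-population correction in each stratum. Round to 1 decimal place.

SE(ȳ_st) ≈ 19.1

V̂(ȳ_st) = Σ W_h² (1 − n_h/N_h) s_h²/n_h, with W_h = N_h/N and N = 1650:
  stratum North: (370/1650)²·(1 − 72/370)·71.8²/72 = 2.89979
  stratum South: (50/1650)²·(1 − 8/50)·132.6²/8 = 1.69531
  stratum East: (480/1650)²·(1 − 57/480)·301.0²/57 = 118.542
  stratum West: (500/1650)²·(1 − 47/500)·298.9²/47 = 158.145
  stratum Central: (250/1650)²·(1 − 21/250)·287.7²/21 = 82.8835
V̂(ȳ_st) = 364.165
SE(ȳ_st) = √364.165 = 19.0831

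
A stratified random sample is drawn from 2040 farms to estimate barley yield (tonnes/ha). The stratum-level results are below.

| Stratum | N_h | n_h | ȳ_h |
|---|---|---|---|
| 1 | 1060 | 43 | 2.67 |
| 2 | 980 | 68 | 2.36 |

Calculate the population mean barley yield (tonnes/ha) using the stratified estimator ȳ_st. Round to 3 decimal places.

ȳ_st ≈ 2.521

N = Σ N_h = 2040. Stratum weights W_h = N_h/N.
ȳ_st = (1060·2.67 + 980·2.36) / 2040 = 2.52108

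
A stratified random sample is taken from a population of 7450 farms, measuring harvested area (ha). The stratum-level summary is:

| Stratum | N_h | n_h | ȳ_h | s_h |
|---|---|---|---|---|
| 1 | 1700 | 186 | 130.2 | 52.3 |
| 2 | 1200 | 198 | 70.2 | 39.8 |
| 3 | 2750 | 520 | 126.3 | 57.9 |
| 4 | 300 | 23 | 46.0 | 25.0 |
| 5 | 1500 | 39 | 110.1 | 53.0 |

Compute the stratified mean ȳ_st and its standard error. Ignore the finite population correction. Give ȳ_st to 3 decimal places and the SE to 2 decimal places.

ȳ_st = Σ W_h ȳ_h = (1700·130.2 + 1200·70.2 + 2750·126.3 + 300·46.0 + 1500·110.1)/7450 = 111.65839
V̂(ȳ_st) = Σ W_h² s_h²/n_h, with W_h = N_h/N and N = 7450:
  stratum 1: (1700/7450)²·52.3²/186 = 0.76573
  stratum 2: (1200/7450)²·39.8²/198 = 0.207563
  stratum 3: (2750/7450)²·57.9²/520 = 0.878429
  stratum 4: (300/7450)²·25.0²/23 = 0.0440638
  stratum 5: (1500/7450)²·53.0²/39 = 2.91983
V̂(ȳ_st) = 4.81561
SE(ȳ_st) = √4.81561 = 2.19445

ȳ_st ≈ 111.658, SE ≈ 2.19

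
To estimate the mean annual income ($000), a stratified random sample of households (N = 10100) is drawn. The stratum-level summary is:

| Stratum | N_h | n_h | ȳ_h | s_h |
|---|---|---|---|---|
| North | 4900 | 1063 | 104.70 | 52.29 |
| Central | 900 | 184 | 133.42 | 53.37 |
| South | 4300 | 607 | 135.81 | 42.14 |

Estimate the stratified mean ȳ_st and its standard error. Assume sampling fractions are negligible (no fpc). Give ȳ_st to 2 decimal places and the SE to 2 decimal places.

ȳ_st ≈ 120.50, SE ≈ 1.12

ȳ_st = Σ W_h ȳ_h = (4900·104.70 + 900·133.42 + 4300·135.81)/10100 = 120.50406
V̂(ȳ_st) = Σ W_h² s_h²/n_h, with W_h = N_h/N and N = 10100:
  stratum North: (4900/10100)²·52.29²/1063 = 0.605415
  stratum Central: (900/10100)²·53.37²/184 = 0.122919
  stratum South: (4300/10100)²·42.14²/607 = 0.530267
V̂(ȳ_st) = 1.2586
SE(ȳ_st) = √1.2586 = 1.12187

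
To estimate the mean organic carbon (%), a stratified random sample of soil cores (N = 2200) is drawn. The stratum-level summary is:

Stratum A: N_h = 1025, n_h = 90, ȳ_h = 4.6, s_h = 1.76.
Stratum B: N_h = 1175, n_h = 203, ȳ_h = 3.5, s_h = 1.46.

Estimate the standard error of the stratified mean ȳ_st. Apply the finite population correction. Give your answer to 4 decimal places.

V̂(ȳ_st) = Σ W_h² (1 − n_h/N_h) s_h²/n_h, with W_h = N_h/N and N = 2200:
  stratum A: (1025/2200)²·(1 − 90/1025)·1.76²/90 = 0.00681511
  stratum B: (1175/2200)²·(1 − 203/1175)·1.46²/203 = 0.00247781
V̂(ȳ_st) = 0.00929292
SE(ȳ_st) = √0.00929292 = 0.0963998

SE(ȳ_st) ≈ 0.0964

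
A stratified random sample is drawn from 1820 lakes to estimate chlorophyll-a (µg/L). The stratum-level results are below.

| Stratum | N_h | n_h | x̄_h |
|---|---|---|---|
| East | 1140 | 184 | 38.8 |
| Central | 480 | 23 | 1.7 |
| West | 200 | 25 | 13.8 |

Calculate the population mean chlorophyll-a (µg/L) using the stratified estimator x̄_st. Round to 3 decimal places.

x̄_st ≈ 26.268

N = Σ N_h = 1820. Stratum weights W_h = N_h/N.
x̄_st = (1140·38.8 + 480·1.7 + 200·13.8) / 1820 = 26.26813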